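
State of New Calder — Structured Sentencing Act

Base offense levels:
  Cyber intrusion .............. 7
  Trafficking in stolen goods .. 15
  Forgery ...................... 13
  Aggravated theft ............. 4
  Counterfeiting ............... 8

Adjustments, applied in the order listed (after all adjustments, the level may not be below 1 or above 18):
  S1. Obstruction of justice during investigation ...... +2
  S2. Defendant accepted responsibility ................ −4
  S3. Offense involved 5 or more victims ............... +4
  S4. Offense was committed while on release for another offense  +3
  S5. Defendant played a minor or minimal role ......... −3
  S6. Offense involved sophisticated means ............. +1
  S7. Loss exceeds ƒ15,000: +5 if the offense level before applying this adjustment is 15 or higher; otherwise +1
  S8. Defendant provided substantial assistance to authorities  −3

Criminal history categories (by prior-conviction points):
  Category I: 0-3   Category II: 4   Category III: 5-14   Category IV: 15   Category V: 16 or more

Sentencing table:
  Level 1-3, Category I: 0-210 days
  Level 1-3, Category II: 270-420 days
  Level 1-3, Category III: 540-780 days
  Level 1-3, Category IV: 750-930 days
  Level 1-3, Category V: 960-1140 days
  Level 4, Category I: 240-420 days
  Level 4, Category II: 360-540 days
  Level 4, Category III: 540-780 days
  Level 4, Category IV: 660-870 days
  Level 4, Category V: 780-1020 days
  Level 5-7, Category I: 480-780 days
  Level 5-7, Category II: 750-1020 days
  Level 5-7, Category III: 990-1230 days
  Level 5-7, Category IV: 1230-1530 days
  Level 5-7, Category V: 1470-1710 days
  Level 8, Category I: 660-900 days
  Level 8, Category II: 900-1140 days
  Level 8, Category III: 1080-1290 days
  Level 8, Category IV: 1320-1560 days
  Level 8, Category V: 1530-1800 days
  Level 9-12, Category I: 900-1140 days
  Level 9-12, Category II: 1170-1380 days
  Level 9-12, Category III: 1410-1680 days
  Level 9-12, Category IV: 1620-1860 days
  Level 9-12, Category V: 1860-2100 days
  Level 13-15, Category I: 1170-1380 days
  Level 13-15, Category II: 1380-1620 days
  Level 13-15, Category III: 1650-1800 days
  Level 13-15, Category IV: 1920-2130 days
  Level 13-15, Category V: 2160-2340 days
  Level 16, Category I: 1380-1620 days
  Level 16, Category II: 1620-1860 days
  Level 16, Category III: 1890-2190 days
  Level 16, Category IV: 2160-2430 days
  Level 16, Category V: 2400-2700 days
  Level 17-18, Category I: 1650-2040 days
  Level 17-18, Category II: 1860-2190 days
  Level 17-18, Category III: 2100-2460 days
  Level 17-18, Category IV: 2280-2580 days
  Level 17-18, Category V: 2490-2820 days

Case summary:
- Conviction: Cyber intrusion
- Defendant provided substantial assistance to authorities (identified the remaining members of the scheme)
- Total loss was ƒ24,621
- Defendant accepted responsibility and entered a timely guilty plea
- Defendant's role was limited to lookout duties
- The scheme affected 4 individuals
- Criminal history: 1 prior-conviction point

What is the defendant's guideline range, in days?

Base offense level for cyber intrusion: 7.
S2 applies: 7 − 4 = 3.
S4 does not apply.
S5 applies: 3 − 3 = 0.
S7 applies (level before this adjustment is 0 < 15, so +1): 0 + 1 = 1.
S8 applies: 1 − 3 = -2.
Level -2 is below the minimum of 1; floored at 1.
Final offense level: 1.
Criminal history: 1 prior point → Category I (0-3).
Level 1 falls in the 1-3 band.
Grid: Level 1-3 × Category I = 0-210 days.

0-210 days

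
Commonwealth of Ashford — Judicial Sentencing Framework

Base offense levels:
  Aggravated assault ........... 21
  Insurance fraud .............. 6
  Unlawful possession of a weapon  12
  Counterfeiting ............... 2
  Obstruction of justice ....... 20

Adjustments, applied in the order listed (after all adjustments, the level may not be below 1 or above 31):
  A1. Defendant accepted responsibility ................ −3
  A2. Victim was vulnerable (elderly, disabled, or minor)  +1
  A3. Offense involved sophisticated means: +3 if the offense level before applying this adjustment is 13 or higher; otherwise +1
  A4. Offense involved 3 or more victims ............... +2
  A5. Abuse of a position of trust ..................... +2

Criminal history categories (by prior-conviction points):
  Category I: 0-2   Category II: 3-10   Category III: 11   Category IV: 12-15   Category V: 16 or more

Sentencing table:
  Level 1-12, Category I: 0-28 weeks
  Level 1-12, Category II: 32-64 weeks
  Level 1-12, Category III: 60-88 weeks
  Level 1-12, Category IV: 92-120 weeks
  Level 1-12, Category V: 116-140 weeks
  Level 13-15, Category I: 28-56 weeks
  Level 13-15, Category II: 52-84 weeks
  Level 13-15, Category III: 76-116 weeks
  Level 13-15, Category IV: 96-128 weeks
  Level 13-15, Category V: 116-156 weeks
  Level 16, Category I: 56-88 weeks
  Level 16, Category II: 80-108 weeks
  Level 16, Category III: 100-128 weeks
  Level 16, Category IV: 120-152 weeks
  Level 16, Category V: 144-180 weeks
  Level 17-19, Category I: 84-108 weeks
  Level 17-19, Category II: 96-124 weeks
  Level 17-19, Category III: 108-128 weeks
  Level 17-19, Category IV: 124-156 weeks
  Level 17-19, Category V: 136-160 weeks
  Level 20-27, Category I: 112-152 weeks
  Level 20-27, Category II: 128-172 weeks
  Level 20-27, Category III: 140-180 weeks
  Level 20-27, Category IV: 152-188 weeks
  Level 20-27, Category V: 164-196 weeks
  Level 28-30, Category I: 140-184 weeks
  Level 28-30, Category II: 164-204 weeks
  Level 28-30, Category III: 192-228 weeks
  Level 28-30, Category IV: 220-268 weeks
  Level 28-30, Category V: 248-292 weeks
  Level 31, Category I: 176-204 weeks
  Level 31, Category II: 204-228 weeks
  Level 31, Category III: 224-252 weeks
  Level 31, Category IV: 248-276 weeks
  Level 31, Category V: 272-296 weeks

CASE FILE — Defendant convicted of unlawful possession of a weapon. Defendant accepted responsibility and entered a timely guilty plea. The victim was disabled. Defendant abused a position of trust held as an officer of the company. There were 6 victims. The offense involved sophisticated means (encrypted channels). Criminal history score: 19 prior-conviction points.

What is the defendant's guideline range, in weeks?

116-156 weeks

Base offense level for unlawful possession of a weapon: 12.
A1 applies: 12 − 3 = 9.
A2 applies: 9 + 1 = 10.
A3 applies (level before this adjustment is 10 < 13, so +1): 10 + 1 = 11.
A4 applies: 11 + 2 = 13.
A5 applies: 13 + 2 = 15.
Final offense level: 15.
Criminal history: 19 prior points → Category V (16+).
Level 15 falls in the 13-15 band.
Grid: Level 13-15 × Category V = 116-156 weeks.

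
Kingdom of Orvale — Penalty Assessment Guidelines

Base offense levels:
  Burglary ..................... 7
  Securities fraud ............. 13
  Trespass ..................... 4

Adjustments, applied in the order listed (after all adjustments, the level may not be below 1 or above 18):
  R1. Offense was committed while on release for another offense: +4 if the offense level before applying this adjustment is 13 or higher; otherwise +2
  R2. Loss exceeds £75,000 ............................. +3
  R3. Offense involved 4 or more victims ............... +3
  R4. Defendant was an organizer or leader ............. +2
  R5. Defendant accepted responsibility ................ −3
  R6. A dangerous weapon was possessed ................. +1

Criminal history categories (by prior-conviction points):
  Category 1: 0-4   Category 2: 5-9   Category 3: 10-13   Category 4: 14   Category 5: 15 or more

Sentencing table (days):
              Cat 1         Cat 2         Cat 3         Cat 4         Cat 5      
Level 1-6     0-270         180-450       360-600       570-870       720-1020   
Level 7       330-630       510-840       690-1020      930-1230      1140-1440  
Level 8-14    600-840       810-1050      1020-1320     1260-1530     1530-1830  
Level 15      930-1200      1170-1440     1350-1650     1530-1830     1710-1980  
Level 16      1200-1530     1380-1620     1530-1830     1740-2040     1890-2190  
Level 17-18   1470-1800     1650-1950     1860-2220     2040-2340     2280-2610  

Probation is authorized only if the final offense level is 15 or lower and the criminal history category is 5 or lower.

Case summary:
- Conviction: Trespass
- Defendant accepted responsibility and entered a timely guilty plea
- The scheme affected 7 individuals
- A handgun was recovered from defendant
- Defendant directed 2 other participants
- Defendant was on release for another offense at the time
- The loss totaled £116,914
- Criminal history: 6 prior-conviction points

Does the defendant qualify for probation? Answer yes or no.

Yes

Base offense level for trespass: 4.
R1 applies (level before this adjustment is 4 < 13, so +2): 4 + 2 = 6.
R2 applies: 6 + 3 = 9.
R3 applies: 9 + 3 = 12.
R4 applies: 12 + 2 = 14.
R5 applies: 14 − 3 = 11.
R6 applies: 11 + 1 = 12.
Final offense level: 12.
Criminal history: 6 prior points → Category 2 (5-9).
Level 12 falls in the 8-14 band.
Grid: Level 8-14 × Category 2 = 810-1050 days.
Probation check: level 12 ≤ 15 and category 2 ≤ 5 → eligible.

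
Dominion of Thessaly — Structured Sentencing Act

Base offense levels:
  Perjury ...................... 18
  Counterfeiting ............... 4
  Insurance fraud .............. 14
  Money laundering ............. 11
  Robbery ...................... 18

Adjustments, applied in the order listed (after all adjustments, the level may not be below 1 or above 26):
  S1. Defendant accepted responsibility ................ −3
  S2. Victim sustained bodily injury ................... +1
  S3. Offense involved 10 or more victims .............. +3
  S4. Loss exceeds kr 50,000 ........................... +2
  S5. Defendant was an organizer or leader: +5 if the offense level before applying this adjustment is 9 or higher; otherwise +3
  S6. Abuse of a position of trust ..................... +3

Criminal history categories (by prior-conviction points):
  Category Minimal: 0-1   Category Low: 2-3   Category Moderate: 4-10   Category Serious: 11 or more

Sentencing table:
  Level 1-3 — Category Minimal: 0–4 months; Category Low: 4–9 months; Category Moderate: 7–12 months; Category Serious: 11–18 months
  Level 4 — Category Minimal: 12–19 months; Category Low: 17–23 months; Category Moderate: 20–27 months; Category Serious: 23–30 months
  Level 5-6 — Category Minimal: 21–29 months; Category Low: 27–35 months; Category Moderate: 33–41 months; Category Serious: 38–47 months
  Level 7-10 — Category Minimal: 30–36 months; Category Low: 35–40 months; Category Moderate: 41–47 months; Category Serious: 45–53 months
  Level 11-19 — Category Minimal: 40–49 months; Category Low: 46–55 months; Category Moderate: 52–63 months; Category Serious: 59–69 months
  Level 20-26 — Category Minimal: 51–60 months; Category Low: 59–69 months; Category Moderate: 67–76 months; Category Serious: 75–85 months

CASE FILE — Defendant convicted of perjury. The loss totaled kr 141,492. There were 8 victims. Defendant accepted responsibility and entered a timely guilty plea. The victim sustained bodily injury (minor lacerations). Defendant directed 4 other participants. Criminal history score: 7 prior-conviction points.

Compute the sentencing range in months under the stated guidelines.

Base offense level for perjury: 18.
S1 applies: 18 − 3 = 15.
S2 applies: 15 + 1 = 16.
S3 does not apply.
S4 applies: 16 + 2 = 18.
S5 applies (level before this adjustment is 18 ≥ 9, so +5): 18 + 5 = 23.
S6 does not apply.
Final offense level: 23.
Criminal history: 7 prior points → Category Moderate (4-10).
Level 23 falls in the 20-26 band.
Grid: Level 20-26 × Category Moderate = 67-76 months.

67-76 months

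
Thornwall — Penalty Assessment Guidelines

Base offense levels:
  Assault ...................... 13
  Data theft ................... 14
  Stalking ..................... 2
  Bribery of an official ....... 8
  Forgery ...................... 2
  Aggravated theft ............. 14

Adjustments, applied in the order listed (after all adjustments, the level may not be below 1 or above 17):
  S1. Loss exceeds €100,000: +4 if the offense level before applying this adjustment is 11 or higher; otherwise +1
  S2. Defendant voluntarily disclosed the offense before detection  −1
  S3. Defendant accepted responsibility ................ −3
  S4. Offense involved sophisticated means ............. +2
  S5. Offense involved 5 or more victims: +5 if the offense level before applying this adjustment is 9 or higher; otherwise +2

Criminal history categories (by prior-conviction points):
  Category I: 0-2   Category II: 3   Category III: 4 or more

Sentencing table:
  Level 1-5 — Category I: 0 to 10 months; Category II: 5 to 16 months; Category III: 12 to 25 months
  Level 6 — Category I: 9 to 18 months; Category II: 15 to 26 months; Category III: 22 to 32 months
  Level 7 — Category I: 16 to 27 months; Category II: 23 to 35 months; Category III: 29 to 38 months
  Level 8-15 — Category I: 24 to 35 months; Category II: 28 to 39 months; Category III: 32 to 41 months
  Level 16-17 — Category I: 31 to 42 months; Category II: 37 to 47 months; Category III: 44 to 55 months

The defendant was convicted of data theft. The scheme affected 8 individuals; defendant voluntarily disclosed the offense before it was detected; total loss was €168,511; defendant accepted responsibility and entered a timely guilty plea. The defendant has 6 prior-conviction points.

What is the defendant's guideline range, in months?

Base offense level for data theft: 14.
S1 applies (level before this adjustment is 14 ≥ 11, so +4): 14 + 4 = 18.
S2 applies: 18 − 1 = 17.
S3 applies: 17 − 3 = 14.
S4 does not apply.
S5 applies (level before this adjustment is 14 ≥ 9, so +5): 14 + 5 = 19.
Level 19 exceeds the maximum of 17; capped at 17.
Final offense level: 17.
Criminal history: 6 prior points → Category III (4+).
Level 17 falls in the 16-17 band.
Grid: Level 16-17 × Category III = 44-55 months.

44-55 months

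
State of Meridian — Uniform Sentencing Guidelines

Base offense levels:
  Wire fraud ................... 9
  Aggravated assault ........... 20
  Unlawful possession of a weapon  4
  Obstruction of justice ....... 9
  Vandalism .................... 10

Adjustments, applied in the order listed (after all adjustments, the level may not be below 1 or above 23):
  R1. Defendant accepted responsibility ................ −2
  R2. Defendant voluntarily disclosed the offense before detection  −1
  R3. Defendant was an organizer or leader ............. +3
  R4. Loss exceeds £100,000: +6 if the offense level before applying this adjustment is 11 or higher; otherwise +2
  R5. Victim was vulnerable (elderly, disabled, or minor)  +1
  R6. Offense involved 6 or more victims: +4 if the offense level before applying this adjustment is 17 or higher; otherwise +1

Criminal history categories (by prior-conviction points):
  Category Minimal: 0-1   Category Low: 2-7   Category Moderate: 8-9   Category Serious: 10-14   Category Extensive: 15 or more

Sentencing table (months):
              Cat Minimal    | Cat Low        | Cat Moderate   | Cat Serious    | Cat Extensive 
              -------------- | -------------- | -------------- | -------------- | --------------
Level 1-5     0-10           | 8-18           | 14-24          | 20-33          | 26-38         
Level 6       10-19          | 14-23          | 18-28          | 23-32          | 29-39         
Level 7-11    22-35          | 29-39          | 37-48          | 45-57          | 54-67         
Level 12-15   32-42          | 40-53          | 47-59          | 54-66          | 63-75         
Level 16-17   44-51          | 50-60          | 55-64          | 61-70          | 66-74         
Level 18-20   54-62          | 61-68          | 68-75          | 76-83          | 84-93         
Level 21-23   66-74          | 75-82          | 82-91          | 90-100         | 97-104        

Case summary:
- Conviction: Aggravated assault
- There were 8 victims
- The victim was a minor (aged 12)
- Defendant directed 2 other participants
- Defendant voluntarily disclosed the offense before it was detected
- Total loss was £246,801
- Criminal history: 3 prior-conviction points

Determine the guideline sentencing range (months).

Base offense level for aggravated assault: 20.
R2 applies: 20 − 1 = 19.
R3 applies: 19 + 3 = 22.
R4 applies (level before this adjustment is 22 ≥ 11, so +6): 22 + 6 = 28.
R5 applies: 28 + 1 = 29.
R6 applies (level before this adjustment is 29 ≥ 17, so +4): 29 + 4 = 33.
Level 33 exceeds the maximum of 23; capped at 23.
Final offense level: 23.
Criminal history: 3 prior points → Category Low (2-7).
Level 23 falls in the 21-23 band.
Grid: Level 21-23 × Category Low = 75-82 months.

75-82 months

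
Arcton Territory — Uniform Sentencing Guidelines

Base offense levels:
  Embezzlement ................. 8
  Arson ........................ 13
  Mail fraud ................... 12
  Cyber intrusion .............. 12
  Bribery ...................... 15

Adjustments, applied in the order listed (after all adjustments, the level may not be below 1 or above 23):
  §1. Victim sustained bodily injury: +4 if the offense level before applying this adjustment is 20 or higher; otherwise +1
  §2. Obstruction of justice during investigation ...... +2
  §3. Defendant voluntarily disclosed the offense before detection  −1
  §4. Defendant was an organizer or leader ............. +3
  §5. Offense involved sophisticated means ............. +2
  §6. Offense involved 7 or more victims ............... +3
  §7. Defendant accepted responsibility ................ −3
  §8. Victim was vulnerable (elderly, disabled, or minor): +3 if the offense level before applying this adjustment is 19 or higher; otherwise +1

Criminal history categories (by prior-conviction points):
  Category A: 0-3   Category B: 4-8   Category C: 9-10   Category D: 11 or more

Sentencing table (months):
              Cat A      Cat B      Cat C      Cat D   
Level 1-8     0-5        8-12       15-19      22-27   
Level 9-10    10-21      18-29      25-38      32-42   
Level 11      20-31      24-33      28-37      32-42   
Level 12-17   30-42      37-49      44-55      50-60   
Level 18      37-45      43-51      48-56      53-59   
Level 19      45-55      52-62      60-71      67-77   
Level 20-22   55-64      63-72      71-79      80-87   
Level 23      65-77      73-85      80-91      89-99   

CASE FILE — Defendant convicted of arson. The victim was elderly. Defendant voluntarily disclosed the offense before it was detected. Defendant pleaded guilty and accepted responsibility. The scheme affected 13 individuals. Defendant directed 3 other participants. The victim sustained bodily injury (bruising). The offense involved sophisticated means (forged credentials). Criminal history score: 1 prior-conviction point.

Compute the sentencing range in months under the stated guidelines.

Base offense level for arson: 13.
§1 applies (level before this adjustment is 13 < 20, so +1): 13 + 1 = 14.
§2 does not apply.
§3 applies: 14 − 1 = 13.
§4 applies: 13 + 3 = 16.
§5 applies: 16 + 2 = 18.
§6 applies: 18 + 3 = 21.
§7 applies: 21 − 3 = 18.
§8 applies (level before this adjustment is 18 < 19, so +1): 18 + 1 = 19.
Final offense level: 19.
Criminal history: 1 prior point → Category A (0-3).
Level 19 falls in the 19 band.
Grid: Level 19 × Category A = 45-55 months.

45-55 months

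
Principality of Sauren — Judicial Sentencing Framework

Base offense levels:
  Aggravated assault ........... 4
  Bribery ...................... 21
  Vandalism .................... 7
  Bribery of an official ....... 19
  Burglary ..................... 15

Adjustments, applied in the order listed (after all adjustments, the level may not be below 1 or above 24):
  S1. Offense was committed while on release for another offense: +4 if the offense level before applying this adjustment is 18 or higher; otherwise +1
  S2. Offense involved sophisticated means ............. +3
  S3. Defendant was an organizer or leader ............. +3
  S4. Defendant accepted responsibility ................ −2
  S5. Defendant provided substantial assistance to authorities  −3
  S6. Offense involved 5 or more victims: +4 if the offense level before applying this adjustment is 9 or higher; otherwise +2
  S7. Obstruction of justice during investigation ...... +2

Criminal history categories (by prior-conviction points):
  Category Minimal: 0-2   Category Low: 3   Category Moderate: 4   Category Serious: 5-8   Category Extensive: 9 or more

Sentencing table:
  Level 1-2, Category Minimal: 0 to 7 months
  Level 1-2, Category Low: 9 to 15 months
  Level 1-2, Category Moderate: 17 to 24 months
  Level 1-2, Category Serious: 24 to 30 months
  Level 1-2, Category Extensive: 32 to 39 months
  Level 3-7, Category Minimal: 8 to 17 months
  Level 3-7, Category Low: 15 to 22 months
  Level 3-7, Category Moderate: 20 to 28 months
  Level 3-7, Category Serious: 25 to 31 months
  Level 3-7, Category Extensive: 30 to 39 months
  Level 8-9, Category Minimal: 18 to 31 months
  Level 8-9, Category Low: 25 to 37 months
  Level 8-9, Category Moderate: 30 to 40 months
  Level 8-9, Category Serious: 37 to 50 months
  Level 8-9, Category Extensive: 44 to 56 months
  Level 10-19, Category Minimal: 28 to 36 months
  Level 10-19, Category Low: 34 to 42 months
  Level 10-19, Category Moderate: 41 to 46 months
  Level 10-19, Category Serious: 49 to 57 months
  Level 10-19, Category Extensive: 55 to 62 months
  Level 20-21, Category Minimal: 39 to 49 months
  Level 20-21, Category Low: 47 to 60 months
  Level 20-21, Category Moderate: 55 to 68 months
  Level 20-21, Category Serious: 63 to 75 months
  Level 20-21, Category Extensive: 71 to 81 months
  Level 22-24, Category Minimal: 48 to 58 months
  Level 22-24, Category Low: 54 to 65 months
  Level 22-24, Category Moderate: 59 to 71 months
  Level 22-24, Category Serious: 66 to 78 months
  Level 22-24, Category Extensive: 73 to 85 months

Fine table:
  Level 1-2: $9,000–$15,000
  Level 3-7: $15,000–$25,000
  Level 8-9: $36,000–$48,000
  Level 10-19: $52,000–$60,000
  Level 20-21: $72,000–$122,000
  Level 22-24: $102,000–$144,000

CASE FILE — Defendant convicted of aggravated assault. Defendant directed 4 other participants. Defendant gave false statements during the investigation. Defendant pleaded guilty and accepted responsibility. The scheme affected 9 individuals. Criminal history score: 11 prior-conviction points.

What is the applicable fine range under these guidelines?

$36,000–$48,000

Base offense level for aggravated assault: 4.
S2 does not apply.
S3 applies: 4 + 3 = 7.
S4 applies: 7 − 2 = 5.
S6 applies (level before this adjustment is 5 < 9, so +2): 5 + 2 = 7.
S7 applies: 7 + 2 = 9.
Final offense level: 9.
Level 9 falls in the 8-9 band.
Fine table: Level 8-9 → $36,000–$48,000.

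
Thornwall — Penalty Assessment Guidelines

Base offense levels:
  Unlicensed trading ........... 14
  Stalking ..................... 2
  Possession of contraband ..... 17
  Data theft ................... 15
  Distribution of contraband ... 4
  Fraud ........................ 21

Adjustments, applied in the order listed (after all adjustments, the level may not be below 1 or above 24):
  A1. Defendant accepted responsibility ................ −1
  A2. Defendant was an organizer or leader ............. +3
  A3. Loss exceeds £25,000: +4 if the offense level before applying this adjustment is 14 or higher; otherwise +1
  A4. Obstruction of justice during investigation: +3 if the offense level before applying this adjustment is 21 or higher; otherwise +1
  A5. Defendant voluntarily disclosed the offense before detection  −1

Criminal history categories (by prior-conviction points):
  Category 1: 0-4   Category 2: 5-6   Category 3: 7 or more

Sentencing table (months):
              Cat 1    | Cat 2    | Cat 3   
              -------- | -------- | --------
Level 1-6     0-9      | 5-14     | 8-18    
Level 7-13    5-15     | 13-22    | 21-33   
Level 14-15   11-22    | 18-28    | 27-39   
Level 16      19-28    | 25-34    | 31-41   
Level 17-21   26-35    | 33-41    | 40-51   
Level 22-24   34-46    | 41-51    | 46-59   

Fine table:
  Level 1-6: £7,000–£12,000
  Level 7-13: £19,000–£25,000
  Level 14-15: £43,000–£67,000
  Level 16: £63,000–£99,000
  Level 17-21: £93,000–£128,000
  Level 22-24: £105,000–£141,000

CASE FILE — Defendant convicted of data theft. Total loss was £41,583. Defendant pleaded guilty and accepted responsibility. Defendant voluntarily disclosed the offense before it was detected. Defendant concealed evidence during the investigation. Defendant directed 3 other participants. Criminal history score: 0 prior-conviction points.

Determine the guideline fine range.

Base offense level for data theft: 15.
A1 applies: 15 − 1 = 14.
A2 applies: 14 + 3 = 17.
A3 applies (level before this adjustment is 17 ≥ 14, so +4): 17 + 4 = 21.
A4 applies (level before this adjustment is 21 ≥ 21, so +3): 21 + 3 = 24.
A5 applies: 24 − 1 = 23.
Final offense level: 23.
Level 23 falls in the 22-24 band.
Fine table: Level 22-24 → £105,000–£141,000.

£105,000–£141,000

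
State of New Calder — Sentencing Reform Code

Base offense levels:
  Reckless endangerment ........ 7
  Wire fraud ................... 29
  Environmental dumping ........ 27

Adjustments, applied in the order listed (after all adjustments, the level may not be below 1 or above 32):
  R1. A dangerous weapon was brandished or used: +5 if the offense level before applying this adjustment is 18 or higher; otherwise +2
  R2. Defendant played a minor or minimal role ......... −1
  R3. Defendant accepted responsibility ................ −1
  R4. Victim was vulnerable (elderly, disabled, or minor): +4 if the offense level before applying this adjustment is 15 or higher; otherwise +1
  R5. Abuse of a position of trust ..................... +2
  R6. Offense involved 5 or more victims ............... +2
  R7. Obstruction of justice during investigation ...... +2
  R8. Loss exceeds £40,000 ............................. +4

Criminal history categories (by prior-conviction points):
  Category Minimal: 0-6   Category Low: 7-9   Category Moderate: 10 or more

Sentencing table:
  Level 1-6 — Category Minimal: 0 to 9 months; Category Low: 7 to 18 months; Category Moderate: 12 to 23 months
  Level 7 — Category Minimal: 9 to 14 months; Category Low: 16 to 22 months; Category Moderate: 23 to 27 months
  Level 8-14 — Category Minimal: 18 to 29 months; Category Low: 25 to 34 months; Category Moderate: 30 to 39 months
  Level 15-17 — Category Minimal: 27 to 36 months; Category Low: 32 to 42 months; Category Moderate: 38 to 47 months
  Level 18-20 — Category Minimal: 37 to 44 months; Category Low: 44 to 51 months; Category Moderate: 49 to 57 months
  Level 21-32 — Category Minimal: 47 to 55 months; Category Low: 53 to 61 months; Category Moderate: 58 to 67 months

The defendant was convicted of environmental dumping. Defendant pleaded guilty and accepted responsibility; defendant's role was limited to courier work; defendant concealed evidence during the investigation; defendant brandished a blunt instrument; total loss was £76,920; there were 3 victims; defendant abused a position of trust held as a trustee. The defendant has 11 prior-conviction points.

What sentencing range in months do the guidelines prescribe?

58-67 months

Base offense level for environmental dumping: 27.
R1 applies (level before this adjustment is 27 ≥ 18, so +5): 27 + 5 = 32.
R2 applies: 32 − 1 = 31.
R3 applies: 31 − 1 = 30.
R4 does not apply.
R5 applies: 30 + 2 = 32.
R7 applies: 32 + 2 = 34.
R8 applies: 34 + 4 = 38.
Level 38 exceeds the maximum of 32; capped at 32.
Final offense level: 32.
Criminal history: 11 prior points → Category Moderate (10+).
Level 32 falls in the 21-32 band.
Grid: Level 21-32 × Category Moderate = 58-67 months.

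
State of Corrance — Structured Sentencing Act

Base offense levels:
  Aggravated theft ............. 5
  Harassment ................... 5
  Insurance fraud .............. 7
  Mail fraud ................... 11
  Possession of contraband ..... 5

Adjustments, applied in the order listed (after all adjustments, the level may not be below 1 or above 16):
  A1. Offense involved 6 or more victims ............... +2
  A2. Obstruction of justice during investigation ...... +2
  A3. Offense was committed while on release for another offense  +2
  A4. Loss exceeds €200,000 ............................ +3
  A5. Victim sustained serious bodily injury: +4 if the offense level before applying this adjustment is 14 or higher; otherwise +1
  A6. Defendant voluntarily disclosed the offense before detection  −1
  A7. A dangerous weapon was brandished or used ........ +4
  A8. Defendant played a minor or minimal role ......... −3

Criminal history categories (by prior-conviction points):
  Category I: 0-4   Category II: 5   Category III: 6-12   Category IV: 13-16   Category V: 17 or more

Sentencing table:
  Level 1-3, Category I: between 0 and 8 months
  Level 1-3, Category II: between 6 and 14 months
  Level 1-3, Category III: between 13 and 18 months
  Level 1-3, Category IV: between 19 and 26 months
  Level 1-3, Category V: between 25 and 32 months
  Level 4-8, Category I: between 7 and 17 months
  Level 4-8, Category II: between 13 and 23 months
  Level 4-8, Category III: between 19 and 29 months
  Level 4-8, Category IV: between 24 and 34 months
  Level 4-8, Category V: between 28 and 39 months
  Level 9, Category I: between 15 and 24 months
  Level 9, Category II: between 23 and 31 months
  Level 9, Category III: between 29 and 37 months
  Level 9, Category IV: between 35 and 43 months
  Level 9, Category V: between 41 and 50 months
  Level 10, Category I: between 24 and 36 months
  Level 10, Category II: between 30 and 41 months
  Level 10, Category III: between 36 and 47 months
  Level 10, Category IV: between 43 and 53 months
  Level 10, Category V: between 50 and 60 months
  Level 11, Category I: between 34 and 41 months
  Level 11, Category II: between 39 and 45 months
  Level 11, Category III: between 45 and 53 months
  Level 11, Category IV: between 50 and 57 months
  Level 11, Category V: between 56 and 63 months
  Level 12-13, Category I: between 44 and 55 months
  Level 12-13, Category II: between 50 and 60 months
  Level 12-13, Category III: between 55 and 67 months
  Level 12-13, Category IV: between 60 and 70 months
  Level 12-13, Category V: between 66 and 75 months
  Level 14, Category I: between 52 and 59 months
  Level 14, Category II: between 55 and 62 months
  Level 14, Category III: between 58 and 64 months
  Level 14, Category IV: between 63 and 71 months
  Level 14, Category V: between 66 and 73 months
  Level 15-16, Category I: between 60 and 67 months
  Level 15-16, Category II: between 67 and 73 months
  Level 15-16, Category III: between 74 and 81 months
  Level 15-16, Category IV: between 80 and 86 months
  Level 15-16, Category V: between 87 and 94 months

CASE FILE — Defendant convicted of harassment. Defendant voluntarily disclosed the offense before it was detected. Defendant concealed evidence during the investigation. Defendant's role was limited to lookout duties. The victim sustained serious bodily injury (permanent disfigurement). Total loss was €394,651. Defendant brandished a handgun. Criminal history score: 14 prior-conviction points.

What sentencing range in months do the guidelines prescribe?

50-57 months

Base offense level for harassment: 5.
A2 applies: 5 + 2 = 7.
A4 applies: 7 + 3 = 10.
A5 applies (level before this adjustment is 10 < 14, so +1): 10 + 1 = 11.
A6 applies: 11 − 1 = 10.
A7 applies: 10 + 4 = 14.
A8 applies: 14 − 3 = 11.
Final offense level: 11.
Criminal history: 14 prior points → Category IV (13-16).
Level 11 falls in the 11 band.
Grid: Level 11 × Category IV = 50-57 months.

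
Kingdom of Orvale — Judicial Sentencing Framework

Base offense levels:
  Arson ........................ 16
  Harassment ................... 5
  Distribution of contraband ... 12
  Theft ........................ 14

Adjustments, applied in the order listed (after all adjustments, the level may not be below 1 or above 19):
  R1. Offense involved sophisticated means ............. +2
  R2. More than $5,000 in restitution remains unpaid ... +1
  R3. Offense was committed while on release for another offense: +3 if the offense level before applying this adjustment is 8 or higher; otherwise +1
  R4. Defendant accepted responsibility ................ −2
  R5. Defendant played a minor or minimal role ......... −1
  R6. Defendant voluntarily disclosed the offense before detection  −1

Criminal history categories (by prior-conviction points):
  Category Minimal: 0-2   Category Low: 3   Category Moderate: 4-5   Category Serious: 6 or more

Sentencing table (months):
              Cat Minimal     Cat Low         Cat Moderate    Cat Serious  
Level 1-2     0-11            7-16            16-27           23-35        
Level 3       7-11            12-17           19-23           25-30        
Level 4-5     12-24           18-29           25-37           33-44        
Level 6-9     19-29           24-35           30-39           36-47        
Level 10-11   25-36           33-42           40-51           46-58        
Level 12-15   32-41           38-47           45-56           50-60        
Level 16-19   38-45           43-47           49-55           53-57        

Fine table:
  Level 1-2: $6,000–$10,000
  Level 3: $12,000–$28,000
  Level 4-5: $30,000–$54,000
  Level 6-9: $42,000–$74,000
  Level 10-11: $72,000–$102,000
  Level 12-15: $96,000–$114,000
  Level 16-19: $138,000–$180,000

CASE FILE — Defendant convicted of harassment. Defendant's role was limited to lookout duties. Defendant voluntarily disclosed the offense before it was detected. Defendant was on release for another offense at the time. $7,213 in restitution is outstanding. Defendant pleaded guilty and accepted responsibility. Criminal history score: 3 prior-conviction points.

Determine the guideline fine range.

Base offense level for harassment: 5.
R1 does not apply.
R2 applies: 5 + 1 = 6.
R3 applies (level before this adjustment is 6 < 8, so +1): 6 + 1 = 7.
R4 applies: 7 − 2 = 5.
R5 applies: 5 − 1 = 4.
R6 applies: 4 − 1 = 3.
Final offense level: 3.
Level 3 falls in the 3 band.
Fine table: Level 3 → $12,000–$28,000.

$12,000–$28,000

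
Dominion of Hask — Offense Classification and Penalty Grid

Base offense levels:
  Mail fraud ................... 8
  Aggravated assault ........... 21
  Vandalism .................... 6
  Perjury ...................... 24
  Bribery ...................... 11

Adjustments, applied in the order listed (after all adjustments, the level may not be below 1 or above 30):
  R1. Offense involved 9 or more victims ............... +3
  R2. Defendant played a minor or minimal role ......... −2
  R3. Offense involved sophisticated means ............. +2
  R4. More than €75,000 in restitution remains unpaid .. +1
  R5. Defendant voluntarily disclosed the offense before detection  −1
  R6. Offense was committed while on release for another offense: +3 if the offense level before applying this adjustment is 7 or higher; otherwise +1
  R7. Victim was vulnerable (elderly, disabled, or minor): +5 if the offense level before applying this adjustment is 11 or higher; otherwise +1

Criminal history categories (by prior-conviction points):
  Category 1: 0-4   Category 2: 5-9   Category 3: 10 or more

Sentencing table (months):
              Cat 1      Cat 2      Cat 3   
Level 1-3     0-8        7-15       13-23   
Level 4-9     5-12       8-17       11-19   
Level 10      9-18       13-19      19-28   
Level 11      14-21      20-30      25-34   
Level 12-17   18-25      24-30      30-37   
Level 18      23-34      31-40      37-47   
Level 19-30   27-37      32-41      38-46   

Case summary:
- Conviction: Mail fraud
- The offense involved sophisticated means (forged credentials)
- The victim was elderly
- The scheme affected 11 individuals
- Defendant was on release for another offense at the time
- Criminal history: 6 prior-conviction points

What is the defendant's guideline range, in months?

Base offense level for mail fraud: 8.
R1 applies: 8 + 3 = 11.
R3 applies: 11 + 2 = 13.
R4 does not apply.
R5 does not apply.
R6 applies (level before this adjustment is 13 ≥ 7, so +3): 13 + 3 = 16.
R7 applies (level before this adjustment is 16 ≥ 11, so +5): 16 + 5 = 21.
Final offense level: 21.
Criminal history: 6 prior points → Category 2 (5-9).
Level 21 falls in the 19-30 band.
Grid: Level 19-30 × Category 2 = 32-41 months.

32-41 months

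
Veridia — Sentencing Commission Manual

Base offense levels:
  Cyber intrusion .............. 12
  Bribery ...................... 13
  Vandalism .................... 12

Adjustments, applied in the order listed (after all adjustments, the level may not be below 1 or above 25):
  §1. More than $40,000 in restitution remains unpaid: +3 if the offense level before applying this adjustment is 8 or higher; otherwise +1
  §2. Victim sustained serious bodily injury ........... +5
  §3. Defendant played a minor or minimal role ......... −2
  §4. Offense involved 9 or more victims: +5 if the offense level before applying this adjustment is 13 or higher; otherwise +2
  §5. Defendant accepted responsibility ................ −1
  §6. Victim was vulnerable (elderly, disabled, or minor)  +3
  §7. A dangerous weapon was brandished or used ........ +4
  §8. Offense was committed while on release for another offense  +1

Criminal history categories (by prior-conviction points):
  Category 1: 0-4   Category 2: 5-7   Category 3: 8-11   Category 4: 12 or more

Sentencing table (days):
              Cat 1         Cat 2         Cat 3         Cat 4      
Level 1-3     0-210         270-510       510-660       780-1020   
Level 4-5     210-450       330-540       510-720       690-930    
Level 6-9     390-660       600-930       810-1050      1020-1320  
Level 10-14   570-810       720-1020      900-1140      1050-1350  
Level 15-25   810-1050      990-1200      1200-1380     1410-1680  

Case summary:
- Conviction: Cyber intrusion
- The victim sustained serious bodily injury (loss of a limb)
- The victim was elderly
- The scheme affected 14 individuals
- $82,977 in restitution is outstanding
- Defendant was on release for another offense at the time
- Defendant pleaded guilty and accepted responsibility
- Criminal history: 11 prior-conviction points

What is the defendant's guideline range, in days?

1200-1380 days

Base offense level for cyber intrusion: 12.
§1 applies (level before this adjustment is 12 ≥ 8, so +3): 12 + 3 = 15.
§2 applies: 15 + 5 = 20.
§3 does not apply.
§4 applies (level before this adjustment is 20 ≥ 13, so +5): 20 + 5 = 25.
§5 applies: 25 − 1 = 24.
§6 applies: 24 + 3 = 27.
§7 does not apply.
§8 applies: 27 + 1 = 28.
Level 28 exceeds the maximum of 25; capped at 25.
Final offense level: 25.
Criminal history: 11 prior points → Category 3 (8-11).
Level 25 falls in the 15-25 band.
Grid: Level 15-25 × Category 3 = 1200-1380 days.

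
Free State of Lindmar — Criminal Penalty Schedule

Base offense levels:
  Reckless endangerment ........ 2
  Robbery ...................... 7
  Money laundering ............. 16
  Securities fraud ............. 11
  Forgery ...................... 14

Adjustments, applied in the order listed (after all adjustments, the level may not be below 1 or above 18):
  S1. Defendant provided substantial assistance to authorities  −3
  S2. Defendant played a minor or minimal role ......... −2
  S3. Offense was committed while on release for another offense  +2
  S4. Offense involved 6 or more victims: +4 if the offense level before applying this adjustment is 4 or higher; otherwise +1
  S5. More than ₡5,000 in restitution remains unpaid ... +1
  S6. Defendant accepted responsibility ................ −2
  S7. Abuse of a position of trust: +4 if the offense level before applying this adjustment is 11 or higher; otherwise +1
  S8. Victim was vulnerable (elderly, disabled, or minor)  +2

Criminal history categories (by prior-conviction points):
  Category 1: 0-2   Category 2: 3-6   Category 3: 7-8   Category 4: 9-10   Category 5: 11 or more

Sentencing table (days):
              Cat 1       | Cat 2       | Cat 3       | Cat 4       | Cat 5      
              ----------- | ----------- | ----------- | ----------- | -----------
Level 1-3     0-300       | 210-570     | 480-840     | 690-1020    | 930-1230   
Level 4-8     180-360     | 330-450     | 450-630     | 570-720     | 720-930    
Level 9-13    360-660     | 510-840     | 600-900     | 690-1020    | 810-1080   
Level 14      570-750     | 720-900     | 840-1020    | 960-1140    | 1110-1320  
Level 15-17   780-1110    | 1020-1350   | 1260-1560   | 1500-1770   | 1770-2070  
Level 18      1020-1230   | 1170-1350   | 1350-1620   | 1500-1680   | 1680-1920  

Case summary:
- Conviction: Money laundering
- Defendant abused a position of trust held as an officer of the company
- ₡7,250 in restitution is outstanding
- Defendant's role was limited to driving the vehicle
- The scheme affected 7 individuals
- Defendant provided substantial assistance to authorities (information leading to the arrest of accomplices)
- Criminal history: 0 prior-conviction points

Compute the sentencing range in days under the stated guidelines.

1020-1230 days

Base offense level for money laundering: 16.
S1 applies: 16 − 3 = 13.
S2 applies: 13 − 2 = 11.
S3 does not apply.
S4 applies (level before this adjustment is 11 ≥ 4, so +4): 11 + 4 = 15.
S5 applies: 15 + 1 = 16.
S6 does not apply.
S7 applies (level before this adjustment is 16 ≥ 11, so +4): 16 + 4 = 20.
S8 does not apply.
Level 20 exceeds the maximum of 18; capped at 18.
Final offense level: 18.
Criminal history: 0 prior points → Category 1 (0-2).
Level 18 falls in the 18 band.
Grid: Level 18 × Category 1 = 1020-1230 days.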